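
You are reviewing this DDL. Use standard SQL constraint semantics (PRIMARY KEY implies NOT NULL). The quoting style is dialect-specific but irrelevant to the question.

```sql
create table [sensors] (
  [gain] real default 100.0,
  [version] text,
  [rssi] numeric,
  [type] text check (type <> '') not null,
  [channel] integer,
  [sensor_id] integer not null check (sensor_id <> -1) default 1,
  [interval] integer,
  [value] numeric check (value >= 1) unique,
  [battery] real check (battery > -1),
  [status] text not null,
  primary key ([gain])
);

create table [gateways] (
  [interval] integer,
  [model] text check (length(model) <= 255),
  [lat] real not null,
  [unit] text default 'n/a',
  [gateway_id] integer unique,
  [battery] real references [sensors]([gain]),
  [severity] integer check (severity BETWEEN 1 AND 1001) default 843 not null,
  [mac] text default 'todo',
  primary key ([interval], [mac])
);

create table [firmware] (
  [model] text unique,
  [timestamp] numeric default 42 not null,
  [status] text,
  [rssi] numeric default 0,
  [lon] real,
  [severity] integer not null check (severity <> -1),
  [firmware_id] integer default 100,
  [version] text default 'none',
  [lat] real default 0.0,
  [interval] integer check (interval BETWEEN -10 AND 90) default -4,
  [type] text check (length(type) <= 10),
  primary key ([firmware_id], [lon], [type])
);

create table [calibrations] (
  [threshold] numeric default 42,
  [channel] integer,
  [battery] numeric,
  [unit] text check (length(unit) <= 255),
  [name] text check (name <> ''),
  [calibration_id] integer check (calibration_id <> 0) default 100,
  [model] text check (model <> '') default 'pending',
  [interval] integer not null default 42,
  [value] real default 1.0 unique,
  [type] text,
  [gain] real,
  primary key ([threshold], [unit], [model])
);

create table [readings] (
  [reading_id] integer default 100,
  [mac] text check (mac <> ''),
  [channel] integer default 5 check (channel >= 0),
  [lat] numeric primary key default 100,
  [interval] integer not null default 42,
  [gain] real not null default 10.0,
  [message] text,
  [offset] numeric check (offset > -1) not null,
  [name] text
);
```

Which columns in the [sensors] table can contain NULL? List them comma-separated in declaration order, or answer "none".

- gain: part of the PRIMARY KEY, which implies NOT NULL → not nullable.
- version: no NOT NULL constraint applies → nullable.
- rssi: no NOT NULL constraint applies → nullable.
- type: declared NOT NULL → not nullable.
- channel: no NOT NULL constraint applies → nullable.
- sensor_id: declared NOT NULL → not nullable.
- interval: no NOT NULL constraint applies → nullable.
- value: CHECK does not forbid NULL (a CHECK constraint passes when its expression is NULL) → nullable.
- battery: CHECK does not forbid NULL (a CHECK constraint passes when its expression is NULL) → nullable.
- status: declared NOT NULL → not nullable.

version, rssi, channel, interval, value, battery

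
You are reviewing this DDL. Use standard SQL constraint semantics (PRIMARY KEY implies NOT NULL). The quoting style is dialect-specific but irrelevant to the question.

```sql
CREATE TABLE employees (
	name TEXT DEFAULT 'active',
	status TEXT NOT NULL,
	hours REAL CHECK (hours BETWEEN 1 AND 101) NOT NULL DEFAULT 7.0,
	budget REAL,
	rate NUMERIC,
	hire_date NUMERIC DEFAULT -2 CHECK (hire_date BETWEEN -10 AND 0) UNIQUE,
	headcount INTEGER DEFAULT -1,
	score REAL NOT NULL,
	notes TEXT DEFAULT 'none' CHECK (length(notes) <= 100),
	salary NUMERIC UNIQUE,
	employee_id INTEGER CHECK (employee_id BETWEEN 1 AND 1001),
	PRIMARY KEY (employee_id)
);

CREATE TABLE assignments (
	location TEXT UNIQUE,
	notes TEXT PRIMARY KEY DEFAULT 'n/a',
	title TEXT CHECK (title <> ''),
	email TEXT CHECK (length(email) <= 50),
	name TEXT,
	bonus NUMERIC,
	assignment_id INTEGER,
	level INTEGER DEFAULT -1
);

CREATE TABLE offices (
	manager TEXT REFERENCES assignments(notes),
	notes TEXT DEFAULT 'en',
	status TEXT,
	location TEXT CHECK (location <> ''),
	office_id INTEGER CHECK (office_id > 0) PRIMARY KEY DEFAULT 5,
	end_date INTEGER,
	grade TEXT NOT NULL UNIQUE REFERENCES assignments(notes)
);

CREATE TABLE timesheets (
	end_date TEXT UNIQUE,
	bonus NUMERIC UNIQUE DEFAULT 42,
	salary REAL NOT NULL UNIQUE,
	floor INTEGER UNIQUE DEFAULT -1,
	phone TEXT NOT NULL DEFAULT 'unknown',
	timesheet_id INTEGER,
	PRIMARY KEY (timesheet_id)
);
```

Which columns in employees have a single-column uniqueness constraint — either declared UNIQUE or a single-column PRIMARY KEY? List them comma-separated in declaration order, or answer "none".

hire_date, salary, employee_id

- name: no UNIQUE or single-column PK constraint.
- status: no UNIQUE or single-column PK constraint.
- hours: no UNIQUE or single-column PK constraint.
- budget: no UNIQUE or single-column PK constraint.
- rate: no UNIQUE or single-column PK constraint.
- hire_date: declared UNIQUE → unique.
- headcount: no UNIQUE or single-column PK constraint.
- score: no UNIQUE or single-column PK constraint.
- notes: no UNIQUE or single-column PK constraint.
- salary: declared UNIQUE → unique.
- employee_id: single-column PRIMARY KEY → unique.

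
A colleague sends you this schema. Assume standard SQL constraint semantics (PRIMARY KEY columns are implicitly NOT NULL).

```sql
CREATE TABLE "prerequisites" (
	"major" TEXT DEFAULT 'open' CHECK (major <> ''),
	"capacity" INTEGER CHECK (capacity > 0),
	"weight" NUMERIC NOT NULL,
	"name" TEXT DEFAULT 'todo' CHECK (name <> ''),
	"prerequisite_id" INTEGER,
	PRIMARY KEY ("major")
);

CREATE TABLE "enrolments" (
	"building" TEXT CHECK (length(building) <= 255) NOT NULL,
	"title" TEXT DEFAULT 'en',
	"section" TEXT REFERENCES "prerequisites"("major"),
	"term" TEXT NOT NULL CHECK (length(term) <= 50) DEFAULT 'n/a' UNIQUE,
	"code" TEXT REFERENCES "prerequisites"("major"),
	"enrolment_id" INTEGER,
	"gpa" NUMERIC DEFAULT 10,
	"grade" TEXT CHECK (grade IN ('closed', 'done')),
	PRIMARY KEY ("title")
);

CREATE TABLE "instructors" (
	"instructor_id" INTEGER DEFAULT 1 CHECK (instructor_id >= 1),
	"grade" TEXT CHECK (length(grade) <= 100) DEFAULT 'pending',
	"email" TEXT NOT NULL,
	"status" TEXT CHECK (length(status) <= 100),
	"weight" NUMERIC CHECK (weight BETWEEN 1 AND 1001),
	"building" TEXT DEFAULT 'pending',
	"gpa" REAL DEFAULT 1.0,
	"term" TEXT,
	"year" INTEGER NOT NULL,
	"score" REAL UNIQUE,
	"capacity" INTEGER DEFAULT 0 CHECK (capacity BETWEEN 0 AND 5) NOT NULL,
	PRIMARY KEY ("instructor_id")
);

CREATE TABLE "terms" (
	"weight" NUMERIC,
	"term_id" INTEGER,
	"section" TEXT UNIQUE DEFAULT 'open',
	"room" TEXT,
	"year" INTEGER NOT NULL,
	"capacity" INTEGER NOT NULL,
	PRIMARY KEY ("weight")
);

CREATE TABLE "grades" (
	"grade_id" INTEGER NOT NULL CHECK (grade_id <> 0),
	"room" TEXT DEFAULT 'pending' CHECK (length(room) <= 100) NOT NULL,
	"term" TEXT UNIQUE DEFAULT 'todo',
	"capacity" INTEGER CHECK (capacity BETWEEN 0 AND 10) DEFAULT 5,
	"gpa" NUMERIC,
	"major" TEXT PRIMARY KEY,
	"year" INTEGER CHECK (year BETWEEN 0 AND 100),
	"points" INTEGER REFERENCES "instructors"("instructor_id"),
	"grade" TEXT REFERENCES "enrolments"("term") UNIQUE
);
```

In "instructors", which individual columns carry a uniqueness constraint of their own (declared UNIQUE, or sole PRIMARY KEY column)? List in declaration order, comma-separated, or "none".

instructor_id, score

- instructor_id: single-column PRIMARY KEY → unique.
- grade: no UNIQUE or single-column PK constraint.
- email: no UNIQUE or single-column PK constraint.
- status: no UNIQUE or single-column PK constraint.
- weight: no UNIQUE or single-column PK constraint.
- building: no UNIQUE or single-column PK constraint.
- gpa: no UNIQUE or single-column PK constraint.
- term: no UNIQUE or single-column PK constraint.
- year: no UNIQUE or single-column PK constraint.
- score: declared UNIQUE → unique.
- capacity: no UNIQUE or single-column PK constraint.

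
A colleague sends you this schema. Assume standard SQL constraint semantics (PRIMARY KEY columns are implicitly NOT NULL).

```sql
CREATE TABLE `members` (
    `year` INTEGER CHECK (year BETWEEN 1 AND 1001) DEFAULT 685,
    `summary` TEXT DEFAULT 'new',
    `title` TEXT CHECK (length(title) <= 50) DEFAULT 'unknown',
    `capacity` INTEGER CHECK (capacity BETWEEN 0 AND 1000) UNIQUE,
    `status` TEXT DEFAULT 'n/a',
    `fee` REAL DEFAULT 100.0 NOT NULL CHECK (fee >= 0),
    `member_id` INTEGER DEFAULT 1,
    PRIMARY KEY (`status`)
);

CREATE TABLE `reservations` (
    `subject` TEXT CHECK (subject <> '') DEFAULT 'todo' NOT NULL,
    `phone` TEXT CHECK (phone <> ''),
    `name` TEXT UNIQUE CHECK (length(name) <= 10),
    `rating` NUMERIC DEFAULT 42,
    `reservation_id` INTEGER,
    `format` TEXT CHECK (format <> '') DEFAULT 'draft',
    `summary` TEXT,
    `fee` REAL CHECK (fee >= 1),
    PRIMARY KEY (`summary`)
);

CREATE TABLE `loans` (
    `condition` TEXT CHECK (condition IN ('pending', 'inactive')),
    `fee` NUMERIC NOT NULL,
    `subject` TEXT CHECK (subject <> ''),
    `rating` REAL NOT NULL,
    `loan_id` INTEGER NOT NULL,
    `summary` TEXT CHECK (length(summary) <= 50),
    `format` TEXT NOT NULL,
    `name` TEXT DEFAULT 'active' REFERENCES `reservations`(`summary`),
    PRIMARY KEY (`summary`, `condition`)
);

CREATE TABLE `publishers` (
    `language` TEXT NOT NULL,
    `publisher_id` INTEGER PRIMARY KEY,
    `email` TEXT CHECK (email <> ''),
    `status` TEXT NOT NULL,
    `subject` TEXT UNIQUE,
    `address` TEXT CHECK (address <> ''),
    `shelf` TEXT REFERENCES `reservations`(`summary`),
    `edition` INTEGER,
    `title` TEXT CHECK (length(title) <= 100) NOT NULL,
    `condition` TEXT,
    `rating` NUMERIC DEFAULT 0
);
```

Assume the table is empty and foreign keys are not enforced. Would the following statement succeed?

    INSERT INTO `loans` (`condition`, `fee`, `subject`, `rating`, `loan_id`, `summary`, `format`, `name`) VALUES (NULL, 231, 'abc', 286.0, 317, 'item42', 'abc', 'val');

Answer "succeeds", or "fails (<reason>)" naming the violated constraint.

condition is explicitly set to NULL, but condition is part of the PRIMARY KEY (implied NOT NULL).

fails (NOT NULL on condition)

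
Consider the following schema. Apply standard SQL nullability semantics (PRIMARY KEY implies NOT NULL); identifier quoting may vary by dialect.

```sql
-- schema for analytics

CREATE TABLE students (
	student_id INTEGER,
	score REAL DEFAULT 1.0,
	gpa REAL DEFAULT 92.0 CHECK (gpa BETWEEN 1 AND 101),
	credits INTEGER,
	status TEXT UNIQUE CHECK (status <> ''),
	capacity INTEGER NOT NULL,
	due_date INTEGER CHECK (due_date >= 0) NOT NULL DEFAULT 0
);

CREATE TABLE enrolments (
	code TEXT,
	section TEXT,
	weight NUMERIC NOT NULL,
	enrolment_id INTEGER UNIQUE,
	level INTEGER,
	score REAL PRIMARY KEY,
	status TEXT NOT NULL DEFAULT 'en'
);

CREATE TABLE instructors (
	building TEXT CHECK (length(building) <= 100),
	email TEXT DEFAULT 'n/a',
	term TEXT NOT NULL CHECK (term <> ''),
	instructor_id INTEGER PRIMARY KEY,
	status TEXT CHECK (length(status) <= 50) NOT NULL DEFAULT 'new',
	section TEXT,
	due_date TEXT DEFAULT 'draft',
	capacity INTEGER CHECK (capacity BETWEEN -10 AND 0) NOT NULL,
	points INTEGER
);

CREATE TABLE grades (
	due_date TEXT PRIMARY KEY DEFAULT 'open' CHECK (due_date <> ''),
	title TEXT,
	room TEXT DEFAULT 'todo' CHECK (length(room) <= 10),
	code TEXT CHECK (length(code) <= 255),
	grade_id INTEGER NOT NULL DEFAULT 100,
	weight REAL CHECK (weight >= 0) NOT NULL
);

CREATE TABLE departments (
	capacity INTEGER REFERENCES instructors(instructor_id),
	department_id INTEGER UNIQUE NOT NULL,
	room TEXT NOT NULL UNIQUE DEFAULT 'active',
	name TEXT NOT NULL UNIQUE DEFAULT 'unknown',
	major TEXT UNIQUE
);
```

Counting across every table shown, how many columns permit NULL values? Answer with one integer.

19

students: 5 nullable (student_id, score, gpa, credits, status — PK none and explicit NOT NULL columns excluded).
enrolments: 4 nullable (code, section, enrolment_id, level — PK (score) and explicit NOT NULL columns excluded).
instructors: 5 nullable (building, email, section, due_date, points — PK (instructor_id) and explicit NOT NULL columns excluded).
grades: 3 nullable (title, room, code — PK (due_date) and explicit NOT NULL columns excluded).
departments: 2 nullable (capacity, major — PK none and explicit NOT NULL columns excluded).
Total: 5 + 4 + 5 + 3 + 2 = 19.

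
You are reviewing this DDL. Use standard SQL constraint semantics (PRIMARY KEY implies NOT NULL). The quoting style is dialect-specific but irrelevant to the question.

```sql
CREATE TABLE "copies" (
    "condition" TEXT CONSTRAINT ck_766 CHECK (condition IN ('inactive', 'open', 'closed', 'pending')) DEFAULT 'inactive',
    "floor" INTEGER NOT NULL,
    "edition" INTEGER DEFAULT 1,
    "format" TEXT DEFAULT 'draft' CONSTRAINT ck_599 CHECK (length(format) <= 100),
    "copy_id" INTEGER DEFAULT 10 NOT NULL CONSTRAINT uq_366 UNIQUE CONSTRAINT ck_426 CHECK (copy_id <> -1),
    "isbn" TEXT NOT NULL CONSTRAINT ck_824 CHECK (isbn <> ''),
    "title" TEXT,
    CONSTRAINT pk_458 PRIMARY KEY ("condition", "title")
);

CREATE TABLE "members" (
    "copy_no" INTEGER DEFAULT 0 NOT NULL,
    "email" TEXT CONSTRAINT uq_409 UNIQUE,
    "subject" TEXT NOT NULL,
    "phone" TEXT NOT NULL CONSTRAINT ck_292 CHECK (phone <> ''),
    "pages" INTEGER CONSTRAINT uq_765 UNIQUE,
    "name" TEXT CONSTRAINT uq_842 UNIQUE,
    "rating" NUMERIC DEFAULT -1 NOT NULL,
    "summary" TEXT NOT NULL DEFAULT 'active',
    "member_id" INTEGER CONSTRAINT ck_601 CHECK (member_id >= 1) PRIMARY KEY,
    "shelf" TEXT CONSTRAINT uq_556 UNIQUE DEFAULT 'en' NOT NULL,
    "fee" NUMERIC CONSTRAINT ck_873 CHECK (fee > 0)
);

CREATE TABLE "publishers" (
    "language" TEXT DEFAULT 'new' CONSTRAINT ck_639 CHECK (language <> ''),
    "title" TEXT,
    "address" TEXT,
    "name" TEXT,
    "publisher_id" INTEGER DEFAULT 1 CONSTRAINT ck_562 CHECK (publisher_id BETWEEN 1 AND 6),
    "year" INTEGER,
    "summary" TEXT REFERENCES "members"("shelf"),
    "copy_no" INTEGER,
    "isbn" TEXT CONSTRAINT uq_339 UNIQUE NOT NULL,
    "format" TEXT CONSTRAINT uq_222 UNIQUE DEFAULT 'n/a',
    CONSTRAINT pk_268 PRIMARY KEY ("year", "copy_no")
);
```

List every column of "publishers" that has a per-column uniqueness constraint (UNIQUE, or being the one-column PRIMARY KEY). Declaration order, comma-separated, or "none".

isbn, format

- language: no UNIQUE or single-column PK constraint.
- title: no UNIQUE or single-column PK constraint.
- address: no UNIQUE or single-column PK constraint.
- name: no UNIQUE or single-column PK constraint.
- publisher_id: no UNIQUE or single-column PK constraint.
- year: part of a composite PRIMARY KEY — only the tuple is unique, not this column on its own.
- summary: no UNIQUE or single-column PK constraint.
- copy_no: part of a composite PRIMARY KEY — only the tuple is unique, not this column on its own.
- isbn: declared UNIQUE → unique.
- format: declared UNIQUE → unique.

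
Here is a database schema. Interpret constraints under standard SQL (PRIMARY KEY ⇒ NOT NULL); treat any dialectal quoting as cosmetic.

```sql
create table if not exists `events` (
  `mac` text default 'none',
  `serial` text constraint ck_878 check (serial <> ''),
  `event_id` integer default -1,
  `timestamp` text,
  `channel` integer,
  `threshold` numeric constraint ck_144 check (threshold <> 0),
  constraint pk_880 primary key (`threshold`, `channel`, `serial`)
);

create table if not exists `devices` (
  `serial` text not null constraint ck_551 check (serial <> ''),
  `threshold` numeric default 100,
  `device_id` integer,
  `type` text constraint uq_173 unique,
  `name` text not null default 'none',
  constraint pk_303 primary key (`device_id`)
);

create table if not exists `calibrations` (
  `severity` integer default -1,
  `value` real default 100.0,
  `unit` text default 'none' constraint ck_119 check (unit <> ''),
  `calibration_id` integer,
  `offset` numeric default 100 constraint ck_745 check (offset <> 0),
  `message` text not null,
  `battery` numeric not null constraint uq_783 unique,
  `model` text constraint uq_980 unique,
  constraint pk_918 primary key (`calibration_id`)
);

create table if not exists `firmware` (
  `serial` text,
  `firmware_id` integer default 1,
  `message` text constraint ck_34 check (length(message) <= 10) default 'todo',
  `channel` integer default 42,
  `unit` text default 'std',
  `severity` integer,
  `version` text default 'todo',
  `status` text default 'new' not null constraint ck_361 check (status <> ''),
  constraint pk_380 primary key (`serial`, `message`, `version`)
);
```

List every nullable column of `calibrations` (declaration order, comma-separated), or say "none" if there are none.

- severity: DEFAULT only fills an omitted column; an explicit NULL is still allowed → nullable.
- value: DEFAULT only fills an omitted column; an explicit NULL is still allowed → nullable.
- unit: CHECK does not forbid NULL (a CHECK constraint passes when its expression is NULL) → nullable.
- calibration_id: part of the PRIMARY KEY, which implies NOT NULL → not nullable.
- offset: CHECK does not forbid NULL (a CHECK constraint passes when its expression is NULL) → nullable.
- message: declared NOT NULL → not nullable.
- battery: declared NOT NULL → not nullable.
- model: UNIQUE does not imply NOT NULL → nullable.

severity, value, unit, offset, model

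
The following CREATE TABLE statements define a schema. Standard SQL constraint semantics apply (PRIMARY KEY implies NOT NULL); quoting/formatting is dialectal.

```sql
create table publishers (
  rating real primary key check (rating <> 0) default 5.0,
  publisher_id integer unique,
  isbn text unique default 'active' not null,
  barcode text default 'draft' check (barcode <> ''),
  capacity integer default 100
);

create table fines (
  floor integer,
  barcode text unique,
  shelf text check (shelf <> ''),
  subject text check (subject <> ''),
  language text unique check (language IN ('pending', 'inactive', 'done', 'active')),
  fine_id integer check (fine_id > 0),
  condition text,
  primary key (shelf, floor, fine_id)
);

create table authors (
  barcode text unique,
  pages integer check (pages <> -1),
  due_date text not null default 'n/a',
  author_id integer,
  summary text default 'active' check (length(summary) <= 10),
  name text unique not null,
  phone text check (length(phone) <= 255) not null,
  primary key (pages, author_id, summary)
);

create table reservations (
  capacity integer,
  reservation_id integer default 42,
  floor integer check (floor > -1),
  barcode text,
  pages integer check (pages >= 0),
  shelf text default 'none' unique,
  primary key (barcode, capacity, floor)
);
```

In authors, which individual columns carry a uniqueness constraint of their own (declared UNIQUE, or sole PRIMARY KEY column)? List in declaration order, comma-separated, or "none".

barcode, name

- barcode: declared UNIQUE → unique.
- pages: part of a composite PRIMARY KEY — only the tuple is unique, not this column on its own.
- due_date: no UNIQUE or single-column PK constraint.
- author_id: part of a composite PRIMARY KEY — only the tuple is unique, not this column on its own.
- summary: part of a composite PRIMARY KEY — only the tuple is unique, not this column on its own.
- name: declared UNIQUE → unique.
- phone: no UNIQUE or single-column PK constraint.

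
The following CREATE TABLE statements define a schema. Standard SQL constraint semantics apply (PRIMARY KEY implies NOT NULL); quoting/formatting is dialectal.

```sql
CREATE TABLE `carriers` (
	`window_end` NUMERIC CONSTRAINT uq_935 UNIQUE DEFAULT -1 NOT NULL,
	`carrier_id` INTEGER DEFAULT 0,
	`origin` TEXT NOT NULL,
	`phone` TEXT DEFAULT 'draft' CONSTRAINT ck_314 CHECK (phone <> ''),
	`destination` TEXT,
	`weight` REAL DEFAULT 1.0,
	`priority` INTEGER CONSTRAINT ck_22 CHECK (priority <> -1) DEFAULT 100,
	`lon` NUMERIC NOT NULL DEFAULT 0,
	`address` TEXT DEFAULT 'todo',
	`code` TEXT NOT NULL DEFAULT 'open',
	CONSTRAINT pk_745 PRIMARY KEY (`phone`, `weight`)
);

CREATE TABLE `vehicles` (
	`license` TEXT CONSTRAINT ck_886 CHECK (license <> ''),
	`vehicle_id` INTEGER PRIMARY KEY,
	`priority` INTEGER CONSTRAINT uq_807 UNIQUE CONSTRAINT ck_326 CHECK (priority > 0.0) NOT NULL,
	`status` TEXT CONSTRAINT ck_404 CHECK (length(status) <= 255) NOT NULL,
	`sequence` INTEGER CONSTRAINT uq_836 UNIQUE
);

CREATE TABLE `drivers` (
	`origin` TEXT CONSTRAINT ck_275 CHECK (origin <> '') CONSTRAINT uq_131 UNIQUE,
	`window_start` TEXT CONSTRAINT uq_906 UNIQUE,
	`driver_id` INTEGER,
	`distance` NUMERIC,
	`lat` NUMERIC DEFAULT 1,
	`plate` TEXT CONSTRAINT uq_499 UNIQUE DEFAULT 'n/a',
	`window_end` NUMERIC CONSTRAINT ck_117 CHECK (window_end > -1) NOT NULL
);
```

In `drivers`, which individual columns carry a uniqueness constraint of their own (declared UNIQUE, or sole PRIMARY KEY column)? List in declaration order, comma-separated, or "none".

- origin: declared UNIQUE → unique.
- window_start: declared UNIQUE → unique.
- driver_id: no UNIQUE or single-column PK constraint.
- distance: no UNIQUE or single-column PK constraint.
- lat: no UNIQUE or single-column PK constraint.
- plate: declared UNIQUE → unique.
- window_end: no UNIQUE or single-column PK constraint.

origin, window_start, plate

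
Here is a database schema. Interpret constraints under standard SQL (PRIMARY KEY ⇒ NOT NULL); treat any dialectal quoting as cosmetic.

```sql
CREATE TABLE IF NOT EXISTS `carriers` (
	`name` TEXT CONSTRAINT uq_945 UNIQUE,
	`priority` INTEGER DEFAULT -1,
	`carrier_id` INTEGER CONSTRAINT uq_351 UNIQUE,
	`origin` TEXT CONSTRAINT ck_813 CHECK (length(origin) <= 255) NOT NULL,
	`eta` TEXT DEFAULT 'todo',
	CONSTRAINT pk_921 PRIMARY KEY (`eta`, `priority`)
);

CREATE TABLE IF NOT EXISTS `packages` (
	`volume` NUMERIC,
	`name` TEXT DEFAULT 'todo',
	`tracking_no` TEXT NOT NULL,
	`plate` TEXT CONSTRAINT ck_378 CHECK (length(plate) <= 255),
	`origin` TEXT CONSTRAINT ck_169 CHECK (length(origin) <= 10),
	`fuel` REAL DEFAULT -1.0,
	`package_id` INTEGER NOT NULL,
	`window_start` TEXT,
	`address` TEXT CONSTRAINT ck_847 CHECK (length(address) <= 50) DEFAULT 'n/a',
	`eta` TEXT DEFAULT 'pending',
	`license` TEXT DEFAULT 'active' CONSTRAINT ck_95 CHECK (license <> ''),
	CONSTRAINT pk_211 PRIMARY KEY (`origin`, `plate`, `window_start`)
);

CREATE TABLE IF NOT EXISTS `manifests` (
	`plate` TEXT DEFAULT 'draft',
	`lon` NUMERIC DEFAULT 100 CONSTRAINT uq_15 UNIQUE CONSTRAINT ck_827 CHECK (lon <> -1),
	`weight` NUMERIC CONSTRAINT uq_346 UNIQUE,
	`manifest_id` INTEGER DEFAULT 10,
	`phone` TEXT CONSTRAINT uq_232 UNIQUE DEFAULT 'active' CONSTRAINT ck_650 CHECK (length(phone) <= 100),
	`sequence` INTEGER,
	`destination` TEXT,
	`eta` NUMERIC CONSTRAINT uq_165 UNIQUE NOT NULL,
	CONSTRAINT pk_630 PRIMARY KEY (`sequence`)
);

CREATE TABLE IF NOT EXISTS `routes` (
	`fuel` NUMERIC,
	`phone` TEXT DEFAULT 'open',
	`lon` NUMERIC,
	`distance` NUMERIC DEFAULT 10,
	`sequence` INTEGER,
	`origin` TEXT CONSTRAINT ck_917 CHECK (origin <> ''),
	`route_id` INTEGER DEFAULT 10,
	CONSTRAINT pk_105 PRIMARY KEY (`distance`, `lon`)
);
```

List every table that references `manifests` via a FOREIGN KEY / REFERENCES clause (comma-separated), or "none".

none

No REFERENCES clause anywhere in the schema names manifests.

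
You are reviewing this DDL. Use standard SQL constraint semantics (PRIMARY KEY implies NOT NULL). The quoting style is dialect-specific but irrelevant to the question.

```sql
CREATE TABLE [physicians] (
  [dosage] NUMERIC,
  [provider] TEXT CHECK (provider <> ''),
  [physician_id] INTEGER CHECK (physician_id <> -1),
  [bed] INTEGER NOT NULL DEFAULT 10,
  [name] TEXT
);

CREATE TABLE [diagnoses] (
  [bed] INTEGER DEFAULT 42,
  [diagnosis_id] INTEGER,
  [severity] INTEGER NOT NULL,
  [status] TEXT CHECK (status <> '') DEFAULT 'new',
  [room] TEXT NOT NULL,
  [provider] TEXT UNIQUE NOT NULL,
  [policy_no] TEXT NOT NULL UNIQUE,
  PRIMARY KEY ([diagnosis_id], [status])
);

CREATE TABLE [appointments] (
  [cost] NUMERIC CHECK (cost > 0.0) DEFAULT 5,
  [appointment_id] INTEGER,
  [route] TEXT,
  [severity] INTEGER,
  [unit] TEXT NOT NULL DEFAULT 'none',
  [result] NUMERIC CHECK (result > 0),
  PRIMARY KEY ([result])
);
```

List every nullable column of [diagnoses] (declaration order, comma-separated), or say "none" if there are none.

- bed: DEFAULT only fills an omitted column; an explicit NULL is still allowed → nullable.
- diagnosis_id: part of the PRIMARY KEY, which implies NOT NULL → not nullable.
- severity: declared NOT NULL → not nullable.
- status: part of the PRIMARY KEY, which implies NOT NULL → not nullable.
- room: declared NOT NULL → not nullable.
- provider: declared NOT NULL → not nullable.
- policy_no: declared NOT NULL → not nullable.

bed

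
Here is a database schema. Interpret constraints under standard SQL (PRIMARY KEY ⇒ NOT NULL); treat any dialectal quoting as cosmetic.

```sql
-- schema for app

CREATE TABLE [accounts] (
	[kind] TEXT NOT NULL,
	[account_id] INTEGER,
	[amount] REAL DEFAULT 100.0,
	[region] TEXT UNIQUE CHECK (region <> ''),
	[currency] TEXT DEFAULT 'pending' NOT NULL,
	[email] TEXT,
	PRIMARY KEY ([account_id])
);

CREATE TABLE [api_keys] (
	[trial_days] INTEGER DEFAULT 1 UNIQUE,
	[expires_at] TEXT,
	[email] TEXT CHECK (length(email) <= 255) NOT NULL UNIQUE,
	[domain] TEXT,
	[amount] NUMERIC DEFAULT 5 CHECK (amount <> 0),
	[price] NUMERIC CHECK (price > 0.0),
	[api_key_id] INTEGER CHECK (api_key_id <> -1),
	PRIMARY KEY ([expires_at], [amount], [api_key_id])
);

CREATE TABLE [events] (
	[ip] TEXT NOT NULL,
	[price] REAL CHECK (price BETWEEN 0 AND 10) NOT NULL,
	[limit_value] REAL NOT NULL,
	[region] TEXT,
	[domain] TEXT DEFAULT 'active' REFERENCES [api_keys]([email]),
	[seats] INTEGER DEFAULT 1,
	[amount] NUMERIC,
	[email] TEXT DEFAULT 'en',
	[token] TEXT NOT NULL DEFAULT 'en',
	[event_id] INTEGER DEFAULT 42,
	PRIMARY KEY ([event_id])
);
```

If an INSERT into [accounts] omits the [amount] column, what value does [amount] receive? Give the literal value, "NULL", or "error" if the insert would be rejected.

100.0

amount has an explicit DEFAULT 100.0.
When the column is omitted from an INSERT, that default is used.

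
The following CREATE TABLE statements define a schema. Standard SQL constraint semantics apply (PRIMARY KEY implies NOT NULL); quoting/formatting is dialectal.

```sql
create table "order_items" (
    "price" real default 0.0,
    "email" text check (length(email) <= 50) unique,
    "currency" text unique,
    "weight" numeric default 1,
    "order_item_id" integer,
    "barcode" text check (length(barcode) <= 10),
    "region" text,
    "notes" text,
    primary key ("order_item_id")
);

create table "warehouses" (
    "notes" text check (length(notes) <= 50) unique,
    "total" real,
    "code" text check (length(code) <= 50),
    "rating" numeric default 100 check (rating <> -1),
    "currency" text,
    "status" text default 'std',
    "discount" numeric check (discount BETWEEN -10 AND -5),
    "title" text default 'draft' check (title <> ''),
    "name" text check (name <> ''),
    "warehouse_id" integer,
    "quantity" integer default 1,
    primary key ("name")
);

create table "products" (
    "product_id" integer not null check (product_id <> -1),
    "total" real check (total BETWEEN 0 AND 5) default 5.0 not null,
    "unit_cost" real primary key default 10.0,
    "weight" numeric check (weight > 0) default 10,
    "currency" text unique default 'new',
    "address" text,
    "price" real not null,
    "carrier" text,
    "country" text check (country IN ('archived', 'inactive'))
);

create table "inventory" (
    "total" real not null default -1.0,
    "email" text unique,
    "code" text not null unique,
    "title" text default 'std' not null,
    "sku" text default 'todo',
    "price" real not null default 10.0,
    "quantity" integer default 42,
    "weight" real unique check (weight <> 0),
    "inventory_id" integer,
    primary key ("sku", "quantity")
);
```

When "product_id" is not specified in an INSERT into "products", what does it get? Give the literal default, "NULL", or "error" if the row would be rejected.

error

product_id has no DEFAULT clause.
Omitting it would insert NULL, but it is declared NOT NULL, so the INSERT fails.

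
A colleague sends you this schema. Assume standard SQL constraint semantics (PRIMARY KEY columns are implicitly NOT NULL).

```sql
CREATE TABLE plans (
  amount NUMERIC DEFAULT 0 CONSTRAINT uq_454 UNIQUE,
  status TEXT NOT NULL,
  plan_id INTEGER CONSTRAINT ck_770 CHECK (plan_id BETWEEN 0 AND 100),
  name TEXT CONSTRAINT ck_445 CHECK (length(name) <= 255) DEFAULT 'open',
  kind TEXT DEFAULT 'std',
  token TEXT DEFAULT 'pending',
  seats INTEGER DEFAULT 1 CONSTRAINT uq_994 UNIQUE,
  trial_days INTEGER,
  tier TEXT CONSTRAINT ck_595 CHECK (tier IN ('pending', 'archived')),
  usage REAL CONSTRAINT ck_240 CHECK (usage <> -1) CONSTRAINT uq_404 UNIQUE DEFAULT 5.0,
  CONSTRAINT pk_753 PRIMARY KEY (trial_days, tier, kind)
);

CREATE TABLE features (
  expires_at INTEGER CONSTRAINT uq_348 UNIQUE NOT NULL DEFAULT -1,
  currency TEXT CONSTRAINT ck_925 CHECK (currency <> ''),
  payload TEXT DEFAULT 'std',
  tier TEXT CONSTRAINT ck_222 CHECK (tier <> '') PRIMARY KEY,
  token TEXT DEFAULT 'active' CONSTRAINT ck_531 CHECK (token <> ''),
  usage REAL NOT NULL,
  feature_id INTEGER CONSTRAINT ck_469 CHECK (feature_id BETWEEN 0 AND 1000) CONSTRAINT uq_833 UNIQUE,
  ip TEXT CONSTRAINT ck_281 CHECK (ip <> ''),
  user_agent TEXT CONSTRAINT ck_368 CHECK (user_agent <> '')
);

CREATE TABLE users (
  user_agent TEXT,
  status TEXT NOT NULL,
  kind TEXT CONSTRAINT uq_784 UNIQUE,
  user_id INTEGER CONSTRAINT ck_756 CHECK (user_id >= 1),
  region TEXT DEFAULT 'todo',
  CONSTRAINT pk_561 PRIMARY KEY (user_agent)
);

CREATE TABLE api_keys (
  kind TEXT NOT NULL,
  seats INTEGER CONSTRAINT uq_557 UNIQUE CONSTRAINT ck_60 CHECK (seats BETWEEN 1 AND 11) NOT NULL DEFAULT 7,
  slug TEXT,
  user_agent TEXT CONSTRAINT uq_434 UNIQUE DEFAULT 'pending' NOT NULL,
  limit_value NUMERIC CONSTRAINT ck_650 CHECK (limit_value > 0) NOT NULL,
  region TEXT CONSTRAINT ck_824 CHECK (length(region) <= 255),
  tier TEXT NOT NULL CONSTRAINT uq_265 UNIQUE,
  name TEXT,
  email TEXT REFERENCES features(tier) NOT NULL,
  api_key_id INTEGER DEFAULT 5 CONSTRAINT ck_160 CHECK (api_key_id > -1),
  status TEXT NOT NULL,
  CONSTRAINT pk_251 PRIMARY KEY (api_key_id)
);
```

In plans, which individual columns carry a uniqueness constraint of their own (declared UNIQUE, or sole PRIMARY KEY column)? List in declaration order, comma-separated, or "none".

- amount: declared UNIQUE → unique.
- status: no UNIQUE or single-column PK constraint.
- plan_id: no UNIQUE or single-column PK constraint.
- name: no UNIQUE or single-column PK constraint.
- kind: part of a composite PRIMARY KEY — only the tuple is unique, not this column on its own.
- token: no UNIQUE or single-column PK constraint.
- seats: declared UNIQUE → unique.
- trial_days: part of a composite PRIMARY KEY — only the tuple is unique, not this column on its own.
- tier: part of a composite PRIMARY KEY — only the tuple is unique, not this column on its own.
- usage: declared UNIQUE → unique.

amount, seats, usage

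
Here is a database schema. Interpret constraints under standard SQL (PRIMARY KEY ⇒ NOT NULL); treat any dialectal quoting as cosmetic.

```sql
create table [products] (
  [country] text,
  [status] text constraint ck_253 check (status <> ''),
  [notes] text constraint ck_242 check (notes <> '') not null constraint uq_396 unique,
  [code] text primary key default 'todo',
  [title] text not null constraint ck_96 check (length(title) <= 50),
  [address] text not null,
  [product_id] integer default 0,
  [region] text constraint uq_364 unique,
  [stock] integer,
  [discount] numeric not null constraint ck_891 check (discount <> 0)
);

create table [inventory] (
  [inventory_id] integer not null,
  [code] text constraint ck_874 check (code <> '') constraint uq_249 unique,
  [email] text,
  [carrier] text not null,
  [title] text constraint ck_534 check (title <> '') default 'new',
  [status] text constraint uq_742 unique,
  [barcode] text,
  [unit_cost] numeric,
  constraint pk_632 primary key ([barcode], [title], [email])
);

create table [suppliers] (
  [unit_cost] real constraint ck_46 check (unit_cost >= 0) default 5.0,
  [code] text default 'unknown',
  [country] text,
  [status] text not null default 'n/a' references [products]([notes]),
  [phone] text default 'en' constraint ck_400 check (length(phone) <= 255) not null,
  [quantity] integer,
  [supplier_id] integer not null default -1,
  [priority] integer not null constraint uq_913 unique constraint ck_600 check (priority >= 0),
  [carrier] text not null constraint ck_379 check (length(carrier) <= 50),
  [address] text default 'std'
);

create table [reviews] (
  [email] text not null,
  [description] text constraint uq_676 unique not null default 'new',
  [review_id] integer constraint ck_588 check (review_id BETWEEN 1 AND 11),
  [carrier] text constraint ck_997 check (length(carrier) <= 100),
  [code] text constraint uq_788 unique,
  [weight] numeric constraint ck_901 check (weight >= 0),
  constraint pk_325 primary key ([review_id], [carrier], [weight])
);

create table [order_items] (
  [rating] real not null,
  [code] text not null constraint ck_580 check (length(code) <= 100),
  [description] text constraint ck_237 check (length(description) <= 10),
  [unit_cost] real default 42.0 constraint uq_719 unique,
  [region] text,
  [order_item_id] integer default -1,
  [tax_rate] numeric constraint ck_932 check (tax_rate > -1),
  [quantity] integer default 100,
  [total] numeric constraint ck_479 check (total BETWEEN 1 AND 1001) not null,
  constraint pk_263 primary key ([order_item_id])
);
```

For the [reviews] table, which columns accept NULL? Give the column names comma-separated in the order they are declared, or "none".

- email: declared NOT NULL → not nullable.
- description: declared NOT NULL → not nullable.
- review_id: part of the PRIMARY KEY, which implies NOT NULL → not nullable.
- carrier: part of the PRIMARY KEY, which implies NOT NULL → not nullable.
- code: UNIQUE does not imply NOT NULL → nullable.
- weight: part of the PRIMARY KEY, which implies NOT NULL → not nullable.

code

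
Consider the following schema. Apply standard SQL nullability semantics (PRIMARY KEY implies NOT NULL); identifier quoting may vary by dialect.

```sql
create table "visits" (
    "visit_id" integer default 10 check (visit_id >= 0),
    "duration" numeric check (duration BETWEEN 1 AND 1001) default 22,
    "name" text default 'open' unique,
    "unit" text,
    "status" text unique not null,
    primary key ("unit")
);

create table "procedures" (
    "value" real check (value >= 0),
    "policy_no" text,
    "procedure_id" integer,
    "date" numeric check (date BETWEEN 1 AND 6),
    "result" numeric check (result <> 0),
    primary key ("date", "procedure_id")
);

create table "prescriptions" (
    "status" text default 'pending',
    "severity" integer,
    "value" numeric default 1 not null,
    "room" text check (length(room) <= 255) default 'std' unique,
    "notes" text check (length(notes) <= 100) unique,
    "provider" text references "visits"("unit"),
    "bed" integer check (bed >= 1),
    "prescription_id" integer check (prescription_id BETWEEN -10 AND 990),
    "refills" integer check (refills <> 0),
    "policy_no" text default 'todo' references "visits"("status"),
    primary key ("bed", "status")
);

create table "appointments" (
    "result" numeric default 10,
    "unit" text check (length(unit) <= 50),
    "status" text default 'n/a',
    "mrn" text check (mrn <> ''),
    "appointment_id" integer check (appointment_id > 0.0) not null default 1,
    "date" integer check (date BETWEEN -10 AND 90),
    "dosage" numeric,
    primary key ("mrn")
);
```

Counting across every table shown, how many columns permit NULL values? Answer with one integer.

18

visits: 3 nullable (visit_id, duration, name — PK (unit) and explicit NOT NULL columns excluded).
procedures: 3 nullable (value, policy_no, result — PK (date, procedure_id) and explicit NOT NULL columns excluded).
prescriptions: 7 nullable (severity, room, notes, provider, prescription_id, refills, policy_no — PK (bed, status) and explicit NOT NULL columns excluded).
appointments: 5 nullable (result, unit, status, date, dosage — PK (mrn) and explicit NOT NULL columns excluded).
Total: 3 + 3 + 7 + 5 = 18.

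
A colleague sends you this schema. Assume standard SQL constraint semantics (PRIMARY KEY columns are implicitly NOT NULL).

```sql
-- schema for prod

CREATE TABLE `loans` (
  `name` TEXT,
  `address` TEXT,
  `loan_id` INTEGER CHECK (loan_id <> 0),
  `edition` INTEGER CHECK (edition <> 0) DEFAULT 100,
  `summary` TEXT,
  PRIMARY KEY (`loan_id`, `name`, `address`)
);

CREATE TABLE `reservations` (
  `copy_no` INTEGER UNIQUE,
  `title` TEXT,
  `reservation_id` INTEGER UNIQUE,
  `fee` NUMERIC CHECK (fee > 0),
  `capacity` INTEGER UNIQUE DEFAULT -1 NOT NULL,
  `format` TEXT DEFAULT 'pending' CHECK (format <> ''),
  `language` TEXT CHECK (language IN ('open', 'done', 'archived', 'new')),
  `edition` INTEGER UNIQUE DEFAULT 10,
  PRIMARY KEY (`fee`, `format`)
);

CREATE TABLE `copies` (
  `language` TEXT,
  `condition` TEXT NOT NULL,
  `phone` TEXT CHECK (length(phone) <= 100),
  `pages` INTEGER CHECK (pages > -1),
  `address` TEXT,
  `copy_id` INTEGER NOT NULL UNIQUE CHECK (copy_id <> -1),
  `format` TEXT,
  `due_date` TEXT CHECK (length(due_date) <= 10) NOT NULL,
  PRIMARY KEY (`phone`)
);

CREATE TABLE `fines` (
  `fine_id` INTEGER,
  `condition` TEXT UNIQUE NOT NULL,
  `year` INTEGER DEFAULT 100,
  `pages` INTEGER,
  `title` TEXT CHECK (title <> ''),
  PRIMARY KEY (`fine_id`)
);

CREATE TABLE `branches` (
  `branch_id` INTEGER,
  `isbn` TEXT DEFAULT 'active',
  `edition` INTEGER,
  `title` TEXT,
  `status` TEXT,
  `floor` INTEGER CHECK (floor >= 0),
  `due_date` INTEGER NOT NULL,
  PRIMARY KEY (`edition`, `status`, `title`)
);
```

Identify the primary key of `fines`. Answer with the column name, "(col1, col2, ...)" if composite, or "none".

fine_id

fine_id is declared PRIMARY KEY as a table-level PRIMARY KEY clause.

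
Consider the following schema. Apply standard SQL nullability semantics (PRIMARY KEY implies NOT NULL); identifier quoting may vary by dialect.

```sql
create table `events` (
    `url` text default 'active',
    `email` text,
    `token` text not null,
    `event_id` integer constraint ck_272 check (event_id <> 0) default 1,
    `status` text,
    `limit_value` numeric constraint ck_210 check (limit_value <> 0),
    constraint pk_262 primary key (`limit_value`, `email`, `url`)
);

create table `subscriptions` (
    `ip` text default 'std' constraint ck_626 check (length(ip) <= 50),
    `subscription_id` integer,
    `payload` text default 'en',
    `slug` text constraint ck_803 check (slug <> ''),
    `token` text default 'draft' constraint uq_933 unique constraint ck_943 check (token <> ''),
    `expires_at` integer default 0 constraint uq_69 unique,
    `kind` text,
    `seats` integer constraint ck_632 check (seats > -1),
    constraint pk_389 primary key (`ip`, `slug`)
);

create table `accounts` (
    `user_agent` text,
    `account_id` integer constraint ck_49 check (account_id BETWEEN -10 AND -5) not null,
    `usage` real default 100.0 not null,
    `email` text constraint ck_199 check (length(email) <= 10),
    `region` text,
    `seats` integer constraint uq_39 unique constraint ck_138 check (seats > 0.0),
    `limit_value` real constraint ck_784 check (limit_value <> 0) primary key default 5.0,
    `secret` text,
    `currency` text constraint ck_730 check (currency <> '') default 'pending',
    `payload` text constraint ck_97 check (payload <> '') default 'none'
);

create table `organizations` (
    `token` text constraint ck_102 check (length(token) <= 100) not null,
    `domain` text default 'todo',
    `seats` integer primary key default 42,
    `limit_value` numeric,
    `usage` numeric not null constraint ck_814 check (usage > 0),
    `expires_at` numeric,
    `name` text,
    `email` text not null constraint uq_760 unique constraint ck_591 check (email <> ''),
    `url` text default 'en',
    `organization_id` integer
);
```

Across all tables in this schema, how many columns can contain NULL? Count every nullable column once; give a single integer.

events: 2 nullable (event_id, status — PK (limit_value, email, url) and explicit NOT NULL columns excluded).
subscriptions: 6 nullable (subscription_id, payload, token, expires_at, kind, seats — PK (ip, slug) and explicit NOT NULL columns excluded).
accounts: 7 nullable (user_agent, email, region, seats, secret, currency, payload — PK (limit_value) and explicit NOT NULL columns excluded).
organizations: 6 nullable (domain, limit_value, expires_at, name, url, organization_id — PK (seats) and explicit NOT NULL columns excluded).
Total: 2 + 6 + 7 + 6 = 21.

21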